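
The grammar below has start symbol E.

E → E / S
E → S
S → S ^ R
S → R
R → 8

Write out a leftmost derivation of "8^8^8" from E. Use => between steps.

E => S   [E → S]
S => S^R   [S → S ^ R]
S^R => S^R^R   [S → S ^ R]
S^R^R => R^R^R   [S → R]
R^R^R => 8^R^R   [R → 8]
8^R^R => 8^8^R   [R → 8]
8^8^R => 8^8^8   [R → 8]

E => S => S^R => S^R^R => R^R^R => 8^R^R => 8^8^R => 8^8^8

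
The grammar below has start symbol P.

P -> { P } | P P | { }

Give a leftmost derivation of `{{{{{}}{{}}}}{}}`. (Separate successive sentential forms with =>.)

P => {P}   [P -> { P }]
{P} => {PP}   [P -> P P]
{PP} => {{P}P}   [P -> { P }]
{{P}P} => {{{P}}P}   [P -> { P }]
{{{P}}P} => {{{PP}}P}   [P -> P P]
{{{PP}}P} => {{{{P}P}}P}   [P -> { P }]
{{{{P}P}}P} => {{{{{}}P}}P}   [P -> { }]
{{{{{}}P}}P} => {{{{{}}{P}}}P}   [P -> { P }]
{{{{{}}{P}}}P} => {{{{{}}{{}}}}P}   [P -> { }]
{{{{{}}{{}}}}P} => {{{{{}}{{}}}}{}}   [P -> { }]

P => {P} => {PP} => {{P}P} => {{{P}}P} => {{{PP}}P} => {{{{P}P}}P} => {{{{{}}P}}P} => {{{{{}}{P}}}P} => {{{{{}}{{}}}}P} => {{{{{}}{{}}}}{}}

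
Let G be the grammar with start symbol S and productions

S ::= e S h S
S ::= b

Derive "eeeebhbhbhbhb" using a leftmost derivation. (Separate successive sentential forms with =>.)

S => eShS => eeShShS => eeeShShShS => eeeeShShShShS => eeeebhShShShS => eeeebhbhShShS => eeeebhbhbhShS => eeeebhbhbhbhS => eeeebhbhbhbhb

S => eShS   [S ::= e S h S]
eShS => eeShShS   [S ::= e S h S]
eeShShS => eeeShShShS   [S ::= e S h S]
eeeShShShS => eeeeShShShShS   [S ::= e S h S]
eeeeShShShShS => eeeebhShShShS   [S ::= b]
eeeebhShShShS => eeeebhbhShShS   [S ::= b]
eeeebhbhShShS => eeeebhbhbhShS   [S ::= b]
eeeebhbhbhShS => eeeebhbhbhbhS   [S ::= b]
eeeebhbhbhbhS => eeeebhbhbhbhb   [S ::= b]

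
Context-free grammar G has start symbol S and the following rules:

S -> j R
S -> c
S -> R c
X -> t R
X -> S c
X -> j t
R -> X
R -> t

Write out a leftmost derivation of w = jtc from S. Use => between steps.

S => Rc => Xc => jtc

S => Rc   [S -> R c]
Rc => Xc   [R -> X]
Xc => jtc   [X -> j t]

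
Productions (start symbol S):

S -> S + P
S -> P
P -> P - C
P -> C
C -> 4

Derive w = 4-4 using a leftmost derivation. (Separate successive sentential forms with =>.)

S=>P=>P-C=>C-C=>4-C=>4-4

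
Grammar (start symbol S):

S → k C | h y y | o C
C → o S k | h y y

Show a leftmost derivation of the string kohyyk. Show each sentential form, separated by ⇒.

S⇒kC⇒koSk⇒kohyyk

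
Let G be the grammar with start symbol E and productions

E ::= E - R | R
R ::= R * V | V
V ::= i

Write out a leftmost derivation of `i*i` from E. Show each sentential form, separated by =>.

E => R => R*V => V*V => i*V => i*i

E => R   [E ::= R]
R => R*V   [R ::= R * V]
R*V => V*V   [R ::= V]
V*V => i*V   [V ::= i]
i*V => i*i   [V ::= i]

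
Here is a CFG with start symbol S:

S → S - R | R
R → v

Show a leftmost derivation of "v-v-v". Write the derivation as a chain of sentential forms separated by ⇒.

S ⇒ S-R ⇒ S-R-R ⇒ R-R-R ⇒ v-R-R ⇒ v-v-R ⇒ v-v-v

S ⇒ S-R   [S → S - R]
S-R ⇒ S-R-R   [S → S - R]
S-R-R ⇒ R-R-R   [S → R]
R-R-R ⇒ v-R-R   [R → v]
v-R-R ⇒ v-v-R   [R → v]
v-v-R ⇒ v-v-v   [R → v]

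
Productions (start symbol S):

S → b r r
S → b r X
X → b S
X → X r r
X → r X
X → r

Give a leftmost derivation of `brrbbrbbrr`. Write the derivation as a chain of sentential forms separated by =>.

S => brX   [S → b r X]
brX => brrX   [X → r X]
brrX => brrbS   [X → b S]
brrbS => brrbbrX   [S → b r X]
brrbbrX => brrbbrbS   [X → b S]
brrbbrbS => brrbbrbbrr   [S → b r r]

S => brX => brrX => brrbS => brrbbrX => brrbbrbS => brrbbrbbrr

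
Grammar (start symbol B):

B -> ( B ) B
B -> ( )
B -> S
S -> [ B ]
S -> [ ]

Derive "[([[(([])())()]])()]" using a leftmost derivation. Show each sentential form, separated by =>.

B => S => [B] => [(B)B] => [(S)B] => [([B])B] => [([S])B] => [([[B]])B] => [([[(B)B]])B] => [([[((B)B)B]])B] => [([[((S)B)B]])B] => [([[(([])B)B]])B] => [([[(([])())B]])B] => [([[(([])())()]])B] => [([[(([])())()]])()]

B => S   [B -> S]
S => [B]   [S -> [ B ]]
[B] => [(B)B]   [B -> ( B ) B]
[(B)B] => [(S)B]   [B -> S]
[(S)B] => [([B])B]   [S -> [ B ]]
[([B])B] => [([S])B]   [B -> S]
[([S])B] => [([[B]])B]   [S -> [ B ]]
[([[B]])B] => [([[(B)B]])B]   [B -> ( B ) B]
[([[(B)B]])B] => [([[((B)B)B]])B]   [B -> ( B ) B]
[([[((B)B)B]])B] => [([[((S)B)B]])B]   [B -> S]
[([[((S)B)B]])B] => [([[(([])B)B]])B]   [S -> [ ]]
[([[(([])B)B]])B] => [([[(([])())B]])B]   [B -> ( )]
[([[(([])())B]])B] => [([[(([])())()]])B]   [B -> ( )]
[([[(([])())()]])B] => [([[(([])())()]])()]   [B -> ( )]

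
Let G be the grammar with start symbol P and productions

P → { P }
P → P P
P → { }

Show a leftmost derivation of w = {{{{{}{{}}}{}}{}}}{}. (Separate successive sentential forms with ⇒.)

P⇒PP⇒{P}P⇒{{P}}P⇒{{PP}}P⇒{{{P}P}}P⇒{{{PP}P}}P⇒{{{{P}P}P}}P⇒{{{{PP}P}P}}P⇒{{{{{}P}P}P}}P⇒{{{{{}{P}}P}P}}P⇒{{{{{}{{}}}P}P}}P⇒{{{{{}{{}}}{}}P}}P⇒{{{{{}{{}}}{}}{}}}P⇒{{{{{}{{}}}{}}{}}}{}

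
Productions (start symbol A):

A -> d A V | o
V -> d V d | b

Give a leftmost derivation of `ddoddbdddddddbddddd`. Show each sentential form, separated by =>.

A => dAV   [A -> d A V]
dAV => ddAVV   [A -> d A V]
ddAVV => ddoVV   [A -> o]
ddoVV => ddodVdV   [V -> d V d]
ddodVdV => ddoddVddV   [V -> d V d]
ddoddVddV => ddoddbddV   [V -> b]
ddoddbddV => ddoddbdddVd   [V -> d V d]
ddoddbdddVd => ddoddbddddVdd   [V -> d V d]
ddoddbddddVdd => ddoddbdddddVddd   [V -> d V d]
ddoddbdddddVddd => ddoddbddddddVdddd   [V -> d V d]
ddoddbddddddVdddd => ddoddbdddddddVddddd   [V -> d V d]
ddoddbdddddddVddddd => ddoddbdddddddbddddd   [V -> b]

A=>dAV=>ddAVV=>ddoVV=>ddodVdV=>ddoddVddV=>ddoddbddV=>ddoddbdddVd=>ddoddbddddVdd=>ddoddbdddddVddd=>ddoddbddddddVdddd=>ddoddbdddddddVddddd=>ddoddbdddddddbddddd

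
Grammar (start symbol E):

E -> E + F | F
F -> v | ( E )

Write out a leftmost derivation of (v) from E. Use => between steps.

E => F   [E -> F]
F => (E)   [F -> ( E )]
(E) => (F)   [E -> F]
(F) => (v)   [F -> v]

E=>F=>(E)=>(F)=>(v)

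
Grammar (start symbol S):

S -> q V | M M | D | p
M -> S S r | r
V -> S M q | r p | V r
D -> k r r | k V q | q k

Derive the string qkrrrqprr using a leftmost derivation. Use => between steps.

S=>MM=>SSrM=>qVSrM=>qSMqSrM=>qDMqSrM=>qkrrMqSrM=>qkrrrqSrM=>qkrrrqprM=>qkrrrqprr

S => MM   [S -> M M]
MM => SSrM   [M -> S S r]
SSrM => qVSrM   [S -> q V]
qVSrM => qSMqSrM   [V -> S M q]
qSMqSrM => qDMqSrM   [S -> D]
qDMqSrM => qkrrMqSrM   [D -> k r r]
qkrrMqSrM => qkrrrqSrM   [M -> r]
qkrrrqSrM => qkrrrqprM   [S -> p]
qkrrrqprM => qkrrrqprr   [M -> r]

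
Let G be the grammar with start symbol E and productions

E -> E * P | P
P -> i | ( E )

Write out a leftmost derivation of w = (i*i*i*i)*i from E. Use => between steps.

E => E*P => P*P => (E)*P => (E*P)*P => (E*P*P)*P => (E*P*P*P)*P => (P*P*P*P)*P => (i*P*P*P)*P => (i*i*P*P)*P => (i*i*i*P)*P => (i*i*i*i)*P => (i*i*i*i)*i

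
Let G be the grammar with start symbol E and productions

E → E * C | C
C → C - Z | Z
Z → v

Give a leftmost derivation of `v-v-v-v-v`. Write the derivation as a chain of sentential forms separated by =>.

E => C   [E → C]
C => C-Z   [C → C - Z]
C-Z => C-Z-Z   [C → C - Z]
C-Z-Z => C-Z-Z-Z   [C → C - Z]
C-Z-Z-Z => C-Z-Z-Z-Z   [C → C - Z]
C-Z-Z-Z-Z => Z-Z-Z-Z-Z   [C → Z]
Z-Z-Z-Z-Z => v-Z-Z-Z-Z   [Z → v]
v-Z-Z-Z-Z => v-v-Z-Z-Z   [Z → v]
v-v-Z-Z-Z => v-v-v-Z-Z   [Z → v]
v-v-v-Z-Z => v-v-v-v-Z   [Z → v]
v-v-v-v-Z => v-v-v-v-v   [Z → v]

E=>C=>C-Z=>C-Z-Z=>C-Z-Z-Z=>C-Z-Z-Z-Z=>Z-Z-Z-Z-Z=>v-Z-Z-Z-Z=>v-v-Z-Z-Z=>v-v-v-Z-Z=>v-v-v-v-Z=>v-v-v-v-v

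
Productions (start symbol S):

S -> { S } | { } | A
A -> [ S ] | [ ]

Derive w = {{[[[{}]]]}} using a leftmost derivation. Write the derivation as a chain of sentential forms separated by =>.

S => {S} => {{S}} => {{A}} => {{[S]}} => {{[A]}} => {{[[S]]}} => {{[[A]]}} => {{[[[S]]]}} => {{[[[{}]]]}}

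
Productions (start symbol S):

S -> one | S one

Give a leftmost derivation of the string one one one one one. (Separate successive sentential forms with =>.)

S => S one => S one one => S one one one => S one one one one => one one one one one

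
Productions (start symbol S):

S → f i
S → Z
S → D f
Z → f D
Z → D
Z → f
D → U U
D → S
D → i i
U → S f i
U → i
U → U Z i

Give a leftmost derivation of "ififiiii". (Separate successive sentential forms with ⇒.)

S⇒Z⇒D⇒UU⇒UZiU⇒iZiU⇒ifDiU⇒ifUUiU⇒ifUZiUiU⇒ifiZiUiU⇒ififiUiU⇒ififiiiU⇒ififiiii

S ⇒ Z   [S → Z]
Z ⇒ D   [Z → D]
D ⇒ UU   [D → U U]
UU ⇒ UZiU   [U → U Z i]
UZiU ⇒ iZiU   [U → i]
iZiU ⇒ ifDiU   [Z → f D]
ifDiU ⇒ ifUUiU   [D → U U]
ifUUiU ⇒ ifUZiUiU   [U → U Z i]
ifUZiUiU ⇒ ifiZiUiU   [U → i]
ifiZiUiU ⇒ ififiUiU   [Z → f]
ififiUiU ⇒ ififiiiU   [U → i]
ififiiiU ⇒ ififiiii   [U → i]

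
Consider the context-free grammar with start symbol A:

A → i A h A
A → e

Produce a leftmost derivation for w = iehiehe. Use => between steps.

A => iAhA => iehA => iehiAhA => iehiehA => iehiehe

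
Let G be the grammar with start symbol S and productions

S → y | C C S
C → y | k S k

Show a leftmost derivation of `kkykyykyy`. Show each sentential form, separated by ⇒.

S ⇒ CCS ⇒ kSkCS ⇒ kCCSkCS ⇒ kkSkCSkCS ⇒ kkykCSkCS ⇒ kkykySkCS ⇒ kkykyykCS ⇒ kkykyykyS ⇒ kkykyykyy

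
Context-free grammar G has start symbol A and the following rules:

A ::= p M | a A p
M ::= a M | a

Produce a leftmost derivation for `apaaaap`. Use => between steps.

A => aAp   [A ::= a A p]
aAp => apMp   [A ::= p M]
apMp => apaMp   [M ::= a M]
apaMp => apaaMp   [M ::= a M]
apaaMp => apaaaMp   [M ::= a M]
apaaaMp => apaaaap   [M ::= a]

A => aAp => apMp => apaMp => apaaMp => apaaaMp => apaaaap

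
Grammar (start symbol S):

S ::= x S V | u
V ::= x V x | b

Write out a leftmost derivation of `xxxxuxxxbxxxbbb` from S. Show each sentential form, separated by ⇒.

S ⇒ xSV ⇒ xxSVV ⇒ xxxSVVV ⇒ xxxxSVVVV ⇒ xxxxuVVVV ⇒ xxxxuxVxVVV ⇒ xxxxuxxVxxVVV ⇒ xxxxuxxxVxxxVVV ⇒ xxxxuxxxbxxxVVV ⇒ xxxxuxxxbxxxbVV ⇒ xxxxuxxxbxxxbbV ⇒ xxxxuxxxbxxxbbb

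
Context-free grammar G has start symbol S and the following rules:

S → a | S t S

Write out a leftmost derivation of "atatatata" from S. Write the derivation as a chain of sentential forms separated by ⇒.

S ⇒ StS   [S → S t S]
StS ⇒ atS   [S → a]
atS ⇒ atStS   [S → S t S]
atStS ⇒ atStStS   [S → S t S]
atStStS ⇒ atStStStS   [S → S t S]
atStStStS ⇒ atatStStS   [S → a]
atatStStS ⇒ atatatStS   [S → a]
atatatStS ⇒ atatatatS   [S → a]
atatatatS ⇒ atatatata   [S → a]

S⇒StS⇒atS⇒atStS⇒atStStS⇒atStStStS⇒atatStStS⇒atatatStS⇒atatatatS⇒atatatata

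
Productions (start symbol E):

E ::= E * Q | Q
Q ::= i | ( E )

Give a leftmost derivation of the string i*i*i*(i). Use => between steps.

E=>E*Q=>E*Q*Q=>E*Q*Q*Q=>Q*Q*Q*Q=>i*Q*Q*Q=>i*i*Q*Q=>i*i*i*Q=>i*i*i*(E)=>i*i*i*(Q)=>i*i*i*(i)

E => E*Q   [E ::= E * Q]
E*Q => E*Q*Q   [E ::= E * Q]
E*Q*Q => E*Q*Q*Q   [E ::= E * Q]
E*Q*Q*Q => Q*Q*Q*Q   [E ::= Q]
Q*Q*Q*Q => i*Q*Q*Q   [Q ::= i]
i*Q*Q*Q => i*i*Q*Q   [Q ::= i]
i*i*Q*Q => i*i*i*Q   [Q ::= i]
i*i*i*Q => i*i*i*(E)   [Q ::= ( E )]
i*i*i*(E) => i*i*i*(Q)   [E ::= Q]
i*i*i*(Q) => i*i*i*(i)   [Q ::= i]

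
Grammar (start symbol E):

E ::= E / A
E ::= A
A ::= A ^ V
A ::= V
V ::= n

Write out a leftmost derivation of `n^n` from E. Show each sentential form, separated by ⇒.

E ⇒ A   [E ::= A]
A ⇒ A^V   [A ::= A ^ V]
A^V ⇒ V^V   [A ::= V]
V^V ⇒ n^V   [V ::= n]
n^V ⇒ n^n   [V ::= n]

E ⇒ A ⇒ A^V ⇒ V^V ⇒ n^V ⇒ n^n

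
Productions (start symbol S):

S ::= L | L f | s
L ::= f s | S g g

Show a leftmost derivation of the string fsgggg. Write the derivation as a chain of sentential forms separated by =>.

S=>L=>Sgg=>Lgg=>Sgggg=>Lgggg=>fsgggg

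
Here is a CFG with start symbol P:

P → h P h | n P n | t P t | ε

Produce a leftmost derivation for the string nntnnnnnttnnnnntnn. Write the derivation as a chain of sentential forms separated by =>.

P=>nPn=>nnPnn=>nntPtnn=>nntnPntnn=>nntnnPnntnn=>nntnnnPnnntnn=>nntnnnnPnnnntnn=>nntnnnnnPnnnnntnn=>nntnnnnntPtnnnnntnn=>nntnnnnnttnnnnntnn

P => nPn   [P → n P n]
nPn => nnPnn   [P → n P n]
nnPnn => nntPtnn   [P → t P t]
nntPtnn => nntnPntnn   [P → n P n]
nntnPntnn => nntnnPnntnn   [P → n P n]
nntnnPnntnn => nntnnnPnnntnn   [P → n P n]
nntnnnPnnntnn => nntnnnnPnnnntnn   [P → n P n]
nntnnnnPnnnntnn => nntnnnnnPnnnnntnn   [P → n P n]
nntnnnnnPnnnnntnn => nntnnnnntPtnnnnntnn   [P → t P t]
nntnnnnntPtnnnnntnn => nntnnnnnttnnnnntnn   [P → ε]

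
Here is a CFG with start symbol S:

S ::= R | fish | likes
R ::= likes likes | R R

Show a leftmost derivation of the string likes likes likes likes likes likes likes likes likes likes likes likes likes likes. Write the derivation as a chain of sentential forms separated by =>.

S => R   [S ::= R]
R => R R   [R ::= R R]
R R => R R R   [R ::= R R]
R R R => R R R R   [R ::= R R]
R R R R => R R R R R   [R ::= R R]
R R R R R => R R R R R R   [R ::= R R]
R R R R R R => R R R R R R R   [R ::= R R]
R R R R R R R => likes likes R R R R R R   [R ::= likes likes]
likes likes R R R R R R => likes likes likes likes R R R R R   [R ::= likes likes]
likes likes likes likes R R R R R => likes likes likes likes likes likes R R R R   [R ::= likes likes]
likes likes likes likes likes likes R R R R => likes likes likes likes likes likes likes likes R R R   [R ::= likes likes]
likes likes likes likes likes likes likes likes R R R => likes likes likes likes likes likes likes likes likes likes R R   [R ::= likes likes]
likes likes likes likes likes likes likes likes likes likes R R => likes likes likes likes likes likes likes likes likes likes likes likes R   [R ::= likes likes]
likes likes likes likes likes likes likes likes likes likes likes likes R => likes likes likes likes likes likes likes likes likes likes likes likes likes likes   [R ::= likes likes]

S => R => R R => R R R => R R R R => R R R R R => R R R R R R => R R R R R R R => likes likes R R R R R R => likes likes likes likes R R R R R => likes likes likes likes likes likes R R R R => likes likes likes likes likes likes likes likes R R R => likes likes likes likes likes likes likes likes likes likes R R => likes likes likes likes likes likes likes likes likes likes likes likes R => likes likes likes likes likes likes likes likes likes likes likes likes likes likes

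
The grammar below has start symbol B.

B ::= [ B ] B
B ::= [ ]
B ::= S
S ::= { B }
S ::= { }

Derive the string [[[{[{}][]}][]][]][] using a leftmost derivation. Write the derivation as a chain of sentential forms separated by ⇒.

B⇒[B]B⇒[[B]B]B⇒[[[B]B]B]B⇒[[[S]B]B]B⇒[[[{B}]B]B]B⇒[[[{[B]B}]B]B]B⇒[[[{[S]B}]B]B]B⇒[[[{[{}]B}]B]B]B⇒[[[{[{}][]}]B]B]B⇒[[[{[{}][]}][]]B]B⇒[[[{[{}][]}][]][]]B⇒[[[{[{}][]}][]][]][]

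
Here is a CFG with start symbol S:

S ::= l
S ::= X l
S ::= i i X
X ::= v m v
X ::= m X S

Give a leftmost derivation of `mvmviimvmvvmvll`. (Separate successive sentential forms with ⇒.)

S ⇒ Xl ⇒ mXSl ⇒ mvmvSl ⇒ mvmviiXl ⇒ mvmviimXSl ⇒ mvmviimvmvSl ⇒ mvmviimvmvXll ⇒ mvmviimvmvvmvll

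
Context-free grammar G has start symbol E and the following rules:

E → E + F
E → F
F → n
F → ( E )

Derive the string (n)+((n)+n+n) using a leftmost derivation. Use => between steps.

E => E+F   [E → E + F]
E+F => F+F   [E → F]
F+F => (E)+F   [F → ( E )]
(E)+F => (F)+F   [E → F]
(F)+F => (n)+F   [F → n]
(n)+F => (n)+(E)   [F → ( E )]
(n)+(E) => (n)+(E+F)   [E → E + F]
(n)+(E+F) => (n)+(E+F+F)   [E → E + F]
(n)+(E+F+F) => (n)+(F+F+F)   [E → F]
(n)+(F+F+F) => (n)+((E)+F+F)   [F → ( E )]
(n)+((E)+F+F) => (n)+((F)+F+F)   [E → F]
(n)+((F)+F+F) => (n)+((n)+F+F)   [F → n]
(n)+((n)+F+F) => (n)+((n)+n+F)   [F → n]
(n)+((n)+n+F) => (n)+((n)+n+n)   [F → n]

E=>E+F=>F+F=>(E)+F=>(F)+F=>(n)+F=>(n)+(E)=>(n)+(E+F)=>(n)+(E+F+F)=>(n)+(F+F+F)=>(n)+((E)+F+F)=>(n)+((F)+F+F)=>(n)+((n)+F+F)=>(n)+((n)+n+F)=>(n)+((n)+n+n)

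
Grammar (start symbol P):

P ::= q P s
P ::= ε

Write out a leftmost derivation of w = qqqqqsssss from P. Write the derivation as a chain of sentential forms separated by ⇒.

P ⇒ qPs   [P ::= q P s]
qPs ⇒ qqPss   [P ::= q P s]
qqPss ⇒ qqqPsss   [P ::= q P s]
qqqPsss ⇒ qqqqPssss   [P ::= q P s]
qqqqPssss ⇒ qqqqqPsssss   [P ::= q P s]
qqqqqPsssss ⇒ qqqqqsssss   [P ::= ε]

P ⇒ qPs ⇒ qqPss ⇒ qqqPsss ⇒ qqqqPssss ⇒ qqqqqPsssss ⇒ qqqqqsssss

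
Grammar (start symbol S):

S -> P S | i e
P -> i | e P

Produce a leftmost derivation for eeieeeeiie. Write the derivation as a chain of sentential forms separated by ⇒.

S ⇒ PS   [S -> P S]
PS ⇒ ePS   [P -> e P]
ePS ⇒ eePS   [P -> e P]
eePS ⇒ eeiS   [P -> i]
eeiS ⇒ eeiPS   [S -> P S]
eeiPS ⇒ eeiePS   [P -> e P]
eeiePS ⇒ eeieePS   [P -> e P]
eeieePS ⇒ eeieeePS   [P -> e P]
eeieeePS ⇒ eeieeeePS   [P -> e P]
eeieeeePS ⇒ eeieeeeiS   [P -> i]
eeieeeeiS ⇒ eeieeeeiie   [S -> i e]

S⇒PS⇒ePS⇒eePS⇒eeiS⇒eeiPS⇒eeiePS⇒eeieePS⇒eeieeePS⇒eeieeeePS⇒eeieeeeiS⇒eeieeeeiie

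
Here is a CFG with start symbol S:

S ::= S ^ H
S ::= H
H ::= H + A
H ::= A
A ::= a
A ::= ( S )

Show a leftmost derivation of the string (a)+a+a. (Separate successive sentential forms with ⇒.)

S⇒H⇒H+A⇒H+A+A⇒A+A+A⇒(S)+A+A⇒(H)+A+A⇒(A)+A+A⇒(a)+A+A⇒(a)+a+A⇒(a)+a+a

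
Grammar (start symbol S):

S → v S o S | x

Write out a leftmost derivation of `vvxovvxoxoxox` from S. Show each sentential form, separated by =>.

S => vSoS   [S → v S o S]
vSoS => vvSoSoS   [S → v S o S]
vvSoSoS => vvxoSoS   [S → x]
vvxoSoS => vvxovSoSoS   [S → v S o S]
vvxovSoSoS => vvxovvSoSoSoS   [S → v S o S]
vvxovvSoSoSoS => vvxovvxoSoSoS   [S → x]
vvxovvxoSoSoS => vvxovvxoxoSoS   [S → x]
vvxovvxoxoSoS => vvxovvxoxoxoS   [S → x]
vvxovvxoxoxoS => vvxovvxoxoxox   [S → x]

S => vSoS => vvSoSoS => vvxoSoS => vvxovSoSoS => vvxovvSoSoSoS => vvxovvxoSoSoS => vvxovvxoxoSoS => vvxovvxoxoxoS => vvxovvxoxoxox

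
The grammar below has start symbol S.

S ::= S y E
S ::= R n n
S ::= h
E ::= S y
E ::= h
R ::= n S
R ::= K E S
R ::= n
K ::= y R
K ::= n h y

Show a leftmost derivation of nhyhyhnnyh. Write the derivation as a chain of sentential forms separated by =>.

S => SyE   [S ::= S y E]
SyE => RnnyE   [S ::= R n n]
RnnyE => nSnnyE   [R ::= n S]
nSnnyE => nSyEnnyE   [S ::= S y E]
nSyEnnyE => nSyEyEnnyE   [S ::= S y E]
nSyEyEnnyE => nhyEyEnnyE   [S ::= h]
nhyEyEnnyE => nhyhyEnnyE   [E ::= h]
nhyhyEnnyE => nhyhyhnnyE   [E ::= h]
nhyhyhnnyE => nhyhyhnnyh   [E ::= h]

S => SyE => RnnyE => nSnnyE => nSyEnnyE => nSyEyEnnyE => nhyEyEnnyE => nhyhyEnnyE => nhyhyhnnyE => nhyhyhnnyh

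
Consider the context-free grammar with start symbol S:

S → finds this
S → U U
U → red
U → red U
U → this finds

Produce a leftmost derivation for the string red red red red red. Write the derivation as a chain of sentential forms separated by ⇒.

S ⇒ U U ⇒ red U U ⇒ red red U U ⇒ red red red U ⇒ red red red red U ⇒ red red red red red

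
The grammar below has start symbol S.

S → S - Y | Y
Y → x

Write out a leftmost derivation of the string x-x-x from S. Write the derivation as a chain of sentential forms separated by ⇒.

S ⇒ S-Y ⇒ S-Y-Y ⇒ Y-Y-Y ⇒ x-Y-Y ⇒ x-x-Y ⇒ x-x-x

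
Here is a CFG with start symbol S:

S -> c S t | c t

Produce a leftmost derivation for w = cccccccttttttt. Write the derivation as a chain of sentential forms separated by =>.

S=>cSt=>ccStt=>cccSttt=>ccccStttt=>cccccSttttt=>ccccccStttttt=>cccccccttttttt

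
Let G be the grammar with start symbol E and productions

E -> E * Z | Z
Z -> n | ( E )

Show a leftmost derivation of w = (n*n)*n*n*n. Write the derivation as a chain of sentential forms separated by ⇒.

E ⇒ E*Z   [E -> E * Z]
E*Z ⇒ E*Z*Z   [E -> E * Z]
E*Z*Z ⇒ E*Z*Z*Z   [E -> E * Z]
E*Z*Z*Z ⇒ Z*Z*Z*Z   [E -> Z]
Z*Z*Z*Z ⇒ (E)*Z*Z*Z   [Z -> ( E )]
(E)*Z*Z*Z ⇒ (E*Z)*Z*Z*Z   [E -> E * Z]
(E*Z)*Z*Z*Z ⇒ (Z*Z)*Z*Z*Z   [E -> Z]
(Z*Z)*Z*Z*Z ⇒ (n*Z)*Z*Z*Z   [Z -> n]
(n*Z)*Z*Z*Z ⇒ (n*n)*Z*Z*Z   [Z -> n]
(n*n)*Z*Z*Z ⇒ (n*n)*n*Z*Z   [Z -> n]
(n*n)*n*Z*Z ⇒ (n*n)*n*n*Z   [Z -> n]
(n*n)*n*n*Z ⇒ (n*n)*n*n*n   [Z -> n]

E ⇒ E*Z ⇒ E*Z*Z ⇒ E*Z*Z*Z ⇒ Z*Z*Z*Z ⇒ (E)*Z*Z*Z ⇒ (E*Z)*Z*Z*Z ⇒ (Z*Z)*Z*Z*Z ⇒ (n*Z)*Z*Z*Z ⇒ (n*n)*Z*Z*Z ⇒ (n*n)*n*Z*Z ⇒ (n*n)*n*n*Z ⇒ (n*n)*n*n*n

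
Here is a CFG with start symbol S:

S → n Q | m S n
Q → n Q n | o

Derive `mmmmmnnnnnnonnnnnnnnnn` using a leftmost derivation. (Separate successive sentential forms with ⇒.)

S ⇒ mSn   [S → m S n]
mSn ⇒ mmSnn   [S → m S n]
mmSnn ⇒ mmmSnnn   [S → m S n]
mmmSnnn ⇒ mmmmSnnnn   [S → m S n]
mmmmSnnnn ⇒ mmmmmSnnnnn   [S → m S n]
mmmmmSnnnnn ⇒ mmmmmnQnnnnn   [S → n Q]
mmmmmnQnnnnn ⇒ mmmmmnnQnnnnnn   [Q → n Q n]
mmmmmnnQnnnnnn ⇒ mmmmmnnnQnnnnnnn   [Q → n Q n]
mmmmmnnnQnnnnnnn ⇒ mmmmmnnnnQnnnnnnnn   [Q → n Q n]
mmmmmnnnnQnnnnnnnn ⇒ mmmmmnnnnnQnnnnnnnnn   [Q → n Q n]
mmmmmnnnnnQnnnnnnnnn ⇒ mmmmmnnnnnnQnnnnnnnnnn   [Q → n Q n]
mmmmmnnnnnnQnnnnnnnnnn ⇒ mmmmmnnnnnnonnnnnnnnnn   [Q → o]

S ⇒ mSn ⇒ mmSnn ⇒ mmmSnnn ⇒ mmmmSnnnn ⇒ mmmmmSnnnnn ⇒ mmmmmnQnnnnn ⇒ mmmmmnnQnnnnnn ⇒ mmmmmnnnQnnnnnnn ⇒ mmmmmnnnnQnnnnnnnn ⇒ mmmmmnnnnnQnnnnnnnnn ⇒ mmmmmnnnnnnQnnnnnnnnnn ⇒ mmmmmnnnnnnonnnnnnnnnn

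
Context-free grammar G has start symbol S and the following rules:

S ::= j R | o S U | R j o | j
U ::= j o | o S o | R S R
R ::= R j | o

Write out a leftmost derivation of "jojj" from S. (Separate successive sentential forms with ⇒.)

S ⇒ jR ⇒ jRj ⇒ jRjj ⇒ jojj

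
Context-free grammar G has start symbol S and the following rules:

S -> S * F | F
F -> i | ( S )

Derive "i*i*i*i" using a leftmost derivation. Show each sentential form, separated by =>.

S=>S*F=>S*F*F=>S*F*F*F=>F*F*F*F=>i*F*F*F=>i*i*F*F=>i*i*i*F=>i*i*i*i

S => S*F   [S -> S * F]
S*F => S*F*F   [S -> S * F]
S*F*F => S*F*F*F   [S -> S * F]
S*F*F*F => F*F*F*F   [S -> F]
F*F*F*F => i*F*F*F   [F -> i]
i*F*F*F => i*i*F*F   [F -> i]
i*i*F*F => i*i*i*F   [F -> i]
i*i*i*F => i*i*i*i   [F -> i]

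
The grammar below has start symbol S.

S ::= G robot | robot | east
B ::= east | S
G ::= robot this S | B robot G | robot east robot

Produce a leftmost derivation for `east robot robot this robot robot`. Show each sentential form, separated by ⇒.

S ⇒ G robot ⇒ B robot G robot ⇒ east robot G robot ⇒ east robot robot this S robot ⇒ east robot robot this robot robot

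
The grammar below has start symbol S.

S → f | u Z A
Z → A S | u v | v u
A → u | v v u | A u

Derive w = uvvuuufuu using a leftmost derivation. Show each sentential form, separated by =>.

S => uZA   [S → u Z A]
uZA => uASA   [Z → A S]
uASA => uAuSA   [A → A u]
uAuSA => uAuuSA   [A → A u]
uAuuSA => uvvuuuSA   [A → v v u]
uvvuuuSA => uvvuuufA   [S → f]
uvvuuufA => uvvuuufAu   [A → A u]
uvvuuufAu => uvvuuufuu   [A → u]

S=>uZA=>uASA=>uAuSA=>uAuuSA=>uvvuuuSA=>uvvuuufA=>uvvuuufAu=>uvvuuufuu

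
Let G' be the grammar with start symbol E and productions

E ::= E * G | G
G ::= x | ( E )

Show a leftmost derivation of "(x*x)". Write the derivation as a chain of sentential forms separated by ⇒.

E ⇒ G ⇒ (E) ⇒ (E*G) ⇒ (G*G) ⇒ (x*G) ⇒ (x*x)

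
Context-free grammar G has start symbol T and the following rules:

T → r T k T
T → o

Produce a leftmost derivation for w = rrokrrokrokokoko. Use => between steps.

T => rTkT => rrTkTkT => rrokTkT => rrokrTkTkT => rrokrrTkTkTkT => rrokrrokTkTkT => rrokrrokrTkTkTkT => rrokrrokrokTkTkT => rrokrrokrokokTkT => rrokrrokrokokokT => rrokrrokrokokoko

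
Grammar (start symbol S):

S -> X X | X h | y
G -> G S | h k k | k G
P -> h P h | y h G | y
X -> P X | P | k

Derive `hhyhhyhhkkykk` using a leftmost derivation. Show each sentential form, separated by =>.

S => XX => PXX => hPhXX => hhPhhXX => hhyhhXX => hhyhhPXX => hhyhhyhGXX => hhyhhyhGSXX => hhyhhyhhkkSXX => hhyhhyhhkkyXX => hhyhhyhhkkykX => hhyhhyhhkkykk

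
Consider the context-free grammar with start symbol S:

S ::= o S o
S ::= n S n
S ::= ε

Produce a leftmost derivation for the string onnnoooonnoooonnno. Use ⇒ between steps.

S ⇒ oSo   [S ::= o S o]
oSo ⇒ onSno   [S ::= n S n]
onSno ⇒ onnSnno   [S ::= n S n]
onnSnno ⇒ onnnSnnno   [S ::= n S n]
onnnSnnno ⇒ onnnoSonnno   [S ::= o S o]
onnnoSonnno ⇒ onnnooSoonnno   [S ::= o S o]
onnnooSoonnno ⇒ onnnoooSooonnno   [S ::= o S o]
onnnoooSooonnno ⇒ onnnooooSoooonnno   [S ::= o S o]
onnnooooSoooonnno ⇒ onnnoooonSnoooonnno   [S ::= n S n]
onnnoooonSnoooonnno ⇒ onnnoooonnoooonnno   [S ::= ε]

S⇒oSo⇒onSno⇒onnSnno⇒onnnSnnno⇒onnnoSonnno⇒onnnooSoonnno⇒onnnoooSooonnno⇒onnnooooSoooonnno⇒onnnoooonSnoooonnno⇒onnnoooonnoooonnno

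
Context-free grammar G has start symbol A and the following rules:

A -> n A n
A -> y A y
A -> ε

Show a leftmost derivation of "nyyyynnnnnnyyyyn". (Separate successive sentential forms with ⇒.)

A ⇒ nAn ⇒ nyAyn ⇒ nyyAyyn ⇒ nyyyAyyyn ⇒ nyyyyAyyyyn ⇒ nyyyynAnyyyyn ⇒ nyyyynnAnnyyyyn ⇒ nyyyynnnAnnnyyyyn ⇒ nyyyynnnnnnyyyyn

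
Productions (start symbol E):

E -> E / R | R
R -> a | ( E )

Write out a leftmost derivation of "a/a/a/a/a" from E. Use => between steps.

E => E/R   [E -> E / R]
E/R => E/R/R   [E -> E / R]
E/R/R => E/R/R/R   [E -> E / R]
E/R/R/R => E/R/R/R/R   [E -> E / R]
E/R/R/R/R => R/R/R/R/R   [E -> R]
R/R/R/R/R => a/R/R/R/R   [R -> a]
a/R/R/R/R => a/a/R/R/R   [R -> a]
a/a/R/R/R => a/a/a/R/R   [R -> a]
a/a/a/R/R => a/a/a/a/R   [R -> a]
a/a/a/a/R => a/a/a/a/a   [R -> a]

E => E/R => E/R/R => E/R/R/R => E/R/R/R/R => R/R/R/R/R => a/R/R/R/R => a/a/R/R/R => a/a/a/R/R => a/a/a/a/R => a/a/a/a/a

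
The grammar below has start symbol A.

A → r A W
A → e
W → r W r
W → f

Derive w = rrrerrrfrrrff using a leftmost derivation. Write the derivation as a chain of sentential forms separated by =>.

A => rAW => rrAWW => rrrAWWW => rrreWWW => rrrerWrWW => rrrerrWrrWW => rrrerrrWrrrWW => rrrerrrfrrrWW => rrrerrrfrrrfW => rrrerrrfrrrff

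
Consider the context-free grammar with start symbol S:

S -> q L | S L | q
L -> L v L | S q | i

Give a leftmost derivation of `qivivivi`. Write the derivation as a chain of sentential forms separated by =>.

S => SL => qL => qLvL => qLvLvL => qLvLvLvL => qivLvLvL => qivivLvL => qivivivL => qivivivi

S => SL   [S -> S L]
SL => qL   [S -> q]
qL => qLvL   [L -> L v L]
qLvL => qLvLvL   [L -> L v L]
qLvLvL => qLvLvLvL   [L -> L v L]
qLvLvLvL => qivLvLvL   [L -> i]
qivLvLvL => qivivLvL   [L -> i]
qivivLvL => qivivivL   [L -> i]
qivivivL => qivivivi   [L -> i]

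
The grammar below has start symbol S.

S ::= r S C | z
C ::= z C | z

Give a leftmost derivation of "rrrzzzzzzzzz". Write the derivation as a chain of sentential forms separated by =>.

S => rSC   [S ::= r S C]
rSC => rrSCC   [S ::= r S C]
rrSCC => rrrSCCC   [S ::= r S C]
rrrSCCC => rrrzCCC   [S ::= z]
rrrzCCC => rrrzzCCC   [C ::= z C]
rrrzzCCC => rrrzzzCCC   [C ::= z C]
rrrzzzCCC => rrrzzzzCCC   [C ::= z C]
rrrzzzzCCC => rrrzzzzzCC   [C ::= z]
rrrzzzzzCC => rrrzzzzzzCC   [C ::= z C]
rrrzzzzzzCC => rrrzzzzzzzCC   [C ::= z C]
rrrzzzzzzzCC => rrrzzzzzzzzC   [C ::= z]
rrrzzzzzzzzC => rrrzzzzzzzzz   [C ::= z]

S=>rSC=>rrSCC=>rrrSCCC=>rrrzCCC=>rrrzzCCC=>rrrzzzCCC=>rrrzzzzCCC=>rrrzzzzzCC=>rrrzzzzzzCC=>rrrzzzzzzzCC=>rrrzzzzzzzzC=>rrrzzzzzzzzz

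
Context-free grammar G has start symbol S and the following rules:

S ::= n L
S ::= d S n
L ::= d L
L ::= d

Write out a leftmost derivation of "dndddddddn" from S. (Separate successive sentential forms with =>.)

S => dSn => dnLn => dndLn => dnddLn => dndddLn => dnddddLn => dndddddLn => dnddddddLn => dndddddddn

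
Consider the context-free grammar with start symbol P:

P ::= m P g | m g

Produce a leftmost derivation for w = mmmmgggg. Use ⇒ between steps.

P⇒mPg⇒mmPgg⇒mmmPggg⇒mmmmgggg

P ⇒ mPg   [P ::= m P g]
mPg ⇒ mmPgg   [P ::= m P g]
mmPgg ⇒ mmmPggg   [P ::= m P g]
mmmPggg ⇒ mmmmgggg   [P ::= m g]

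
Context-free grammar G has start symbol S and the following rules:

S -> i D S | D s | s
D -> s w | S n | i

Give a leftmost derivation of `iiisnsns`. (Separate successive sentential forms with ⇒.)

S ⇒ Ds ⇒ Sns ⇒ iDSns ⇒ iSnSns ⇒ iiDSnSns ⇒ iiiSnSns ⇒ iiisnSns ⇒ iiisnsns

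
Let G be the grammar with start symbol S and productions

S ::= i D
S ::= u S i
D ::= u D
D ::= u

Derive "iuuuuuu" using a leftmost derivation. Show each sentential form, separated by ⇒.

S ⇒ iD   [S ::= i D]
iD ⇒ iuD   [D ::= u D]
iuD ⇒ iuuD   [D ::= u D]
iuuD ⇒ iuuuD   [D ::= u D]
iuuuD ⇒ iuuuuD   [D ::= u D]
iuuuuD ⇒ iuuuuuD   [D ::= u D]
iuuuuuD ⇒ iuuuuuu   [D ::= u]

S ⇒ iD ⇒ iuD ⇒ iuuD ⇒ iuuuD ⇒ iuuuuD ⇒ iuuuuuD ⇒ iuuuuuu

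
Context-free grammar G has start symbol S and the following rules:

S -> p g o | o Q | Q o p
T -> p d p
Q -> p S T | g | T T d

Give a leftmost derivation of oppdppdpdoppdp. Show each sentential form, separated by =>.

S=>oQ=>opST=>opQopT=>opTTdopT=>oppdpTdopT=>oppdppdpdopT=>oppdppdpdoppdp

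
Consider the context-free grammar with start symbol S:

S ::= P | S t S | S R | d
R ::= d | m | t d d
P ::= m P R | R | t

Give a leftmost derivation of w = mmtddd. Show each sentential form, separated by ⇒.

S ⇒ SR ⇒ PR ⇒ mPRR ⇒ mRRR ⇒ mmRR ⇒ mmtddR ⇒ mmtddd

S ⇒ SR   [S ::= S R]
SR ⇒ PR   [S ::= P]
PR ⇒ mPRR   [P ::= m P R]
mPRR ⇒ mRRR   [P ::= R]
mRRR ⇒ mmRR   [R ::= m]
mmRR ⇒ mmtddR   [R ::= t d d]
mmtddR ⇒ mmtddd   [R ::= d]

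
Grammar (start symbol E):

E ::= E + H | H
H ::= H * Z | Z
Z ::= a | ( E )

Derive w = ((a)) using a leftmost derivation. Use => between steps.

E => H => Z => (E) => (H) => (Z) => ((E)) => ((H)) => ((Z)) => ((a))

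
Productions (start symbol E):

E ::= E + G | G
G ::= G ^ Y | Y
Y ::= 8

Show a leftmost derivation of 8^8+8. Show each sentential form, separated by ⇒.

E ⇒ E+G ⇒ G+G ⇒ G^Y+G ⇒ Y^Y+G ⇒ 8^Y+G ⇒ 8^8+G ⇒ 8^8+Y ⇒ 8^8+8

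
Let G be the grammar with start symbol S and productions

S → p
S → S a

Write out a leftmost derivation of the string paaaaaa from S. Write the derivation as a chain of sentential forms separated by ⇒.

S ⇒ Sa   [S → S a]
Sa ⇒ Saa   [S → S a]
Saa ⇒ Saaa   [S → S a]
Saaa ⇒ Saaaa   [S → S a]
Saaaa ⇒ Saaaaa   [S → S a]
Saaaaa ⇒ Saaaaaa   [S → S a]
Saaaaaa ⇒ paaaaaa   [S → p]

S ⇒ Sa ⇒ Saa ⇒ Saaa ⇒ Saaaa ⇒ Saaaaa ⇒ Saaaaaa ⇒ paaaaaa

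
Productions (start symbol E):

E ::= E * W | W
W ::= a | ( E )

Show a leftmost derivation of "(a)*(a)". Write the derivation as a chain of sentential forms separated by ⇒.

E ⇒ E*W   [E ::= E * W]
E*W ⇒ W*W   [E ::= W]
W*W ⇒ (E)*W   [W ::= ( E )]
(E)*W ⇒ (W)*W   [E ::= W]
(W)*W ⇒ (a)*W   [W ::= a]
(a)*W ⇒ (a)*(E)   [W ::= ( E )]
(a)*(E) ⇒ (a)*(W)   [E ::= W]
(a)*(W) ⇒ (a)*(a)   [W ::= a]

E ⇒ E*W ⇒ W*W ⇒ (E)*W ⇒ (W)*W ⇒ (a)*W ⇒ (a)*(E) ⇒ (a)*(W) ⇒ (a)*(a)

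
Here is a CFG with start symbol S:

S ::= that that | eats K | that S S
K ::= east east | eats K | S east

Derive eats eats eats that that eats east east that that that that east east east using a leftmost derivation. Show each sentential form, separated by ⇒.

S ⇒ eats K   [S ::= eats K]
eats K ⇒ eats S east   [K ::= S east]
eats S east ⇒ eats eats K east   [S ::= eats K]
eats eats K east ⇒ eats eats S east east   [K ::= S east]
eats eats S east east ⇒ eats eats eats K east east   [S ::= eats K]
eats eats eats K east east ⇒ eats eats eats S east east east   [K ::= S east]
eats eats eats S east east east ⇒ eats eats eats that S S east east east   [S ::= that S S]
eats eats eats that S S east east east ⇒ eats eats eats that that S S S east east east   [S ::= that S S]
eats eats eats that that S S S east east east ⇒ eats eats eats that that eats K S S east east east   [S ::= eats K]
eats eats eats that that eats K S S east east east ⇒ eats eats eats that that eats east east S S east east east   [K ::= east east]
eats eats eats that that eats east east S S east east east ⇒ eats eats eats that that eats east east that that S east east east   [S ::= that that]
eats eats eats that that eats east east that that S east east east ⇒ eats eats eats that that eats east east that that that that east east east   [S ::= that that]

S ⇒ eats K ⇒ eats S east ⇒ eats eats K east ⇒ eats eats S east east ⇒ eats eats eats K east east ⇒ eats eats eats S east east east ⇒ eats eats eats that S S east east east ⇒ eats eats eats that that S S S east east east ⇒ eats eats eats that that eats K S S east east east ⇒ eats eats eats that that eats east east S S east east east ⇒ eats eats eats that that eats east east that that S east east east ⇒ eats eats eats that that eats east east that that that that east east east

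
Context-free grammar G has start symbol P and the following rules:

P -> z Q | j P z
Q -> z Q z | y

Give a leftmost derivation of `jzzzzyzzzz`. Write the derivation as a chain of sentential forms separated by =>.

P => jPz   [P -> j P z]
jPz => jzQz   [P -> z Q]
jzQz => jzzQzz   [Q -> z Q z]
jzzQzz => jzzzQzzz   [Q -> z Q z]
jzzzQzzz => jzzzzQzzzz   [Q -> z Q z]
jzzzzQzzzz => jzzzzyzzzz   [Q -> y]

P => jPz => jzQz => jzzQzz => jzzzQzzz => jzzzzQzzzz => jzzzzyzzzz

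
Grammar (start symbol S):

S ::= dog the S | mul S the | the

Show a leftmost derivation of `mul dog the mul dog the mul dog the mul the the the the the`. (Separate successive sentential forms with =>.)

S => mul S the => mul dog the S the => mul dog the mul S the the => mul dog the mul dog the S the the => mul dog the mul dog the mul S the the the => mul dog the mul dog the mul dog the S the the the => mul dog the mul dog the mul dog the mul S the the the the => mul dog the mul dog the mul dog the mul the the the the the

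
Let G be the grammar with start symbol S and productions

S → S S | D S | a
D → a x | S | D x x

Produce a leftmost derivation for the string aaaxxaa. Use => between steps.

S=>SS=>DSS=>DxxSS=>SxxSS=>DSxxSS=>SSxxSS=>aSxxSS=>aSSxxSS=>aaSxxSS=>aaaxxSS=>aaaxxaS=>aaaxxaa

S => SS   [S → S S]
SS => DSS   [S → D S]
DSS => DxxSS   [D → D x x]
DxxSS => SxxSS   [D → S]
SxxSS => DSxxSS   [S → D S]
DSxxSS => SSxxSS   [D → S]
SSxxSS => aSxxSS   [S → a]
aSxxSS => aSSxxSS   [S → S S]
aSSxxSS => aaSxxSS   [S → a]
aaSxxSS => aaaxxSS   [S → a]
aaaxxSS => aaaxxaS   [S → a]
aaaxxaS => aaaxxaa   [S → a]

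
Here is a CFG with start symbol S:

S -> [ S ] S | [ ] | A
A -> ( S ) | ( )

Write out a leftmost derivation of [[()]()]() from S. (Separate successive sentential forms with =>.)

S => [S]S => [[S]S]S => [[A]S]S => [[()]S]S => [[()]A]S => [[()]()]S => [[()]()]A => [[()]()]()

S => [S]S   [S -> [ S ] S]
[S]S => [[S]S]S   [S -> [ S ] S]
[[S]S]S => [[A]S]S   [S -> A]
[[A]S]S => [[()]S]S   [A -> ( )]
[[()]S]S => [[()]A]S   [S -> A]
[[()]A]S => [[()]()]S   [A -> ( )]
[[()]()]S => [[()]()]A   [S -> A]
[[()]()]A => [[()]()]()   [A -> ( )]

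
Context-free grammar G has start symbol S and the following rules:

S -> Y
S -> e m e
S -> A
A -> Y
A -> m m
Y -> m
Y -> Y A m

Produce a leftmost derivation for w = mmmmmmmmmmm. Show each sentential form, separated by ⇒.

S ⇒ Y   [S -> Y]
Y ⇒ YAm   [Y -> Y A m]
YAm ⇒ YAmAm   [Y -> Y A m]
YAmAm ⇒ YAmAmAm   [Y -> Y A m]
YAmAmAm ⇒ mAmAmAm   [Y -> m]
mAmAmAm ⇒ mYmAmAm   [A -> Y]
mYmAmAm ⇒ mYAmmAmAm   [Y -> Y A m]
mYAmmAmAm ⇒ mmAmmAmAm   [Y -> m]
mmAmmAmAm ⇒ mmYmmAmAm   [A -> Y]
mmYmmAmAm ⇒ mmmmmAmAm   [Y -> m]
mmmmmAmAm ⇒ mmmmmmmmAm   [A -> m m]
mmmmmmmmAm ⇒ mmmmmmmmmmm   [A -> m m]

S ⇒ Y ⇒ YAm ⇒ YAmAm ⇒ YAmAmAm ⇒ mAmAmAm ⇒ mYmAmAm ⇒ mYAmmAmAm ⇒ mmAmmAmAm ⇒ mmYmmAmAm ⇒ mmmmmAmAm ⇒ mmmmmmmmAm ⇒ mmmmmmmmmmm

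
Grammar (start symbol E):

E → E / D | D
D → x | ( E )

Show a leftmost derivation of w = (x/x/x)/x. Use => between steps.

E => E/D   [E → E / D]
E/D => D/D   [E → D]
D/D => (E)/D   [D → ( E )]
(E)/D => (E/D)/D   [E → E / D]
(E/D)/D => (E/D/D)/D   [E → E / D]
(E/D/D)/D => (D/D/D)/D   [E → D]
(D/D/D)/D => (x/D/D)/D   [D → x]
(x/D/D)/D => (x/x/D)/D   [D → x]
(x/x/D)/D => (x/x/x)/D   [D → x]
(x/x/x)/D => (x/x/x)/x   [D → x]

E => E/D => D/D => (E)/D => (E/D)/D => (E/D/D)/D => (D/D/D)/D => (x/D/D)/D => (x/x/D)/D => (x/x/x)/D => (x/x/x)/x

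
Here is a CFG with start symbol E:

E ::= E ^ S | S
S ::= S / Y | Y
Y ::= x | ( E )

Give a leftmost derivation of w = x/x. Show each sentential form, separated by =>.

E => S   [E ::= S]
S => S/Y   [S ::= S / Y]
S/Y => Y/Y   [S ::= Y]
Y/Y => x/Y   [Y ::= x]
x/Y => x/x   [Y ::= x]

E => S => S/Y => Y/Y => x/Y => x/x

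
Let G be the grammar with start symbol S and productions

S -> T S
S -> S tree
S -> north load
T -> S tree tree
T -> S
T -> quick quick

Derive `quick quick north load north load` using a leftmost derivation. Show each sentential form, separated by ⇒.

S ⇒ T S ⇒ quick quick S ⇒ quick quick T S ⇒ quick quick S S ⇒ quick quick north load S ⇒ quick quick north load north load

S ⇒ T S   [S -> T S]
T S ⇒ quick quick S   [T -> quick quick]
quick quick S ⇒ quick quick T S   [S -> T S]
quick quick T S ⇒ quick quick S S   [T -> S]
quick quick S S ⇒ quick quick north load S   [S -> north load]
quick quick north load S ⇒ quick quick north load north load   [S -> north load]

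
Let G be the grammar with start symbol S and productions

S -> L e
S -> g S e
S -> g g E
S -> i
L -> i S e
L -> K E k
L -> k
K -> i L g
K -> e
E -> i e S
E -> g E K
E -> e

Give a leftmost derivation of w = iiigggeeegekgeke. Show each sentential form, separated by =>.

S => Le => KEke => iLgEke => iKEkgEke => iiLgEkgEke => iiiSegEkgEke => iiiggEegEkgEke => iiigggEKegEkgEke => iiigggeKegEkgEke => iiigggeeegEkgEke => iiigggeeegekgEke => iiigggeeegekgeke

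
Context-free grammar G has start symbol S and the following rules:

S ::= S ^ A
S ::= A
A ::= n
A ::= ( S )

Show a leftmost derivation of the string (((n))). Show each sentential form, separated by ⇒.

S ⇒ A ⇒ (S) ⇒ (A) ⇒ ((S)) ⇒ ((A)) ⇒ (((S))) ⇒ (((A))) ⇒ (((n)))

S ⇒ A   [S ::= A]
A ⇒ (S)   [A ::= ( S )]
(S) ⇒ (A)   [S ::= A]
(A) ⇒ ((S))   [A ::= ( S )]
((S)) ⇒ ((A))   [S ::= A]
((A)) ⇒ (((S)))   [A ::= ( S )]
(((S))) ⇒ (((A)))   [S ::= A]
(((A))) ⇒ (((n)))   [A ::= n]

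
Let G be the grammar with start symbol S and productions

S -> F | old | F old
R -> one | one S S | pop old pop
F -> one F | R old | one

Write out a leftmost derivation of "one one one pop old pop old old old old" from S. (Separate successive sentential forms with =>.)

S => F old => R old old => one S S old old => one F S old old => one one F S old old => one one one F S old old => one one one R old S old old => one one one pop old pop old S old old => one one one pop old pop old old old old

S => F old   [S -> F old]
F old => R old old   [F -> R old]
R old old => one S S old old   [R -> one S S]
one S S old old => one F S old old   [S -> F]
one F S old old => one one F S old old   [F -> one F]
one one F S old old => one one one F S old old   [F -> one F]
one one one F S old old => one one one R old S old old   [F -> R old]
one one one R old S old old => one one one pop old pop old S old old   [R -> pop old pop]
one one one pop old pop old S old old => one one one pop old pop old old old old   [S -> old]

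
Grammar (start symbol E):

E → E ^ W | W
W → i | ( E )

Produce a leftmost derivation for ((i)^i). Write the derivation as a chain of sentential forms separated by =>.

E => W => (E) => (E^W) => (W^W) => ((E)^W) => ((W)^W) => ((i)^W) => ((i)^i)

E => W   [E → W]
W => (E)   [W → ( E )]
(E) => (E^W)   [E → E ^ W]
(E^W) => (W^W)   [E → W]
(W^W) => ((E)^W)   [W → ( E )]
((E)^W) => ((W)^W)   [E → W]
((W)^W) => ((i)^W)   [W → i]
((i)^W) => ((i)^i)   [W → i]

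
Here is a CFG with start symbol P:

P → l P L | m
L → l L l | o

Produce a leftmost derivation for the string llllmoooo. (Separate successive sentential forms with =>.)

P=>lPL=>llPLL=>lllPLLL=>llllPLLLL=>llllmLLLL=>llllmoLLL=>llllmooLL=>llllmoooL=>llllmoooo

P => lPL   [P → l P L]
lPL => llPLL   [P → l P L]
llPLL => lllPLLL   [P → l P L]
lllPLLL => llllPLLLL   [P → l P L]
llllPLLLL => llllmLLLL   [P → m]
llllmLLLL => llllmoLLL   [L → o]
llllmoLLL => llllmooLL   [L → o]
llllmooLL => llllmoooL   [L → o]
llllmoooL => llllmoooo   [L → o]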